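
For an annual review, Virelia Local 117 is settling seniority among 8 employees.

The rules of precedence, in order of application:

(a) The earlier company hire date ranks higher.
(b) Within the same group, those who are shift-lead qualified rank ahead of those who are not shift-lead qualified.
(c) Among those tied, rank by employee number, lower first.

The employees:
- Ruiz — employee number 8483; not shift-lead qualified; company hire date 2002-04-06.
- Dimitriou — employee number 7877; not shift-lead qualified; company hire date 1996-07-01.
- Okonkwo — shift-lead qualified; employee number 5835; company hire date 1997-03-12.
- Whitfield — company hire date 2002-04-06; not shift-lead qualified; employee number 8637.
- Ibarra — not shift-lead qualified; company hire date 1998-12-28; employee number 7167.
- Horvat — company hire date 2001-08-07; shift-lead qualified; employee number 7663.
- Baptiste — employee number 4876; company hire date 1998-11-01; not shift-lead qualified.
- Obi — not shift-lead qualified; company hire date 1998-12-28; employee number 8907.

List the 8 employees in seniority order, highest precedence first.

Dimitriou, Okonkwo, Baptiste, Ibarra, Obi, Horvat, Ruiz, Whitfield

By company hire date (earlier first): Dimitriou (1996-07-01); then Okonkwo (1997-03-12); then Baptiste (1998-11-01); then Ibarra and Obi (both 1998-12-28); then Horvat (2001-08-07); then Ruiz and Whitfield (both 2002-04-06).
Ibarra and Obi are each not shift-lead qualified, so the next rule applies.
Among Ibarra and Obi, by employee number (lower first): Ibarra (7167) before Obi (8907).
Ruiz and Whitfield are each not shift-lead qualified, so the next rule applies.
Among Ruiz and Whitfield, by employee number (lower first): Ruiz (8483) before Whitfield (8637).
Full order: Dimitriou, Okonkwo, Baptiste, Ibarra, Obi, Horvat, Ruiz, Whitfield.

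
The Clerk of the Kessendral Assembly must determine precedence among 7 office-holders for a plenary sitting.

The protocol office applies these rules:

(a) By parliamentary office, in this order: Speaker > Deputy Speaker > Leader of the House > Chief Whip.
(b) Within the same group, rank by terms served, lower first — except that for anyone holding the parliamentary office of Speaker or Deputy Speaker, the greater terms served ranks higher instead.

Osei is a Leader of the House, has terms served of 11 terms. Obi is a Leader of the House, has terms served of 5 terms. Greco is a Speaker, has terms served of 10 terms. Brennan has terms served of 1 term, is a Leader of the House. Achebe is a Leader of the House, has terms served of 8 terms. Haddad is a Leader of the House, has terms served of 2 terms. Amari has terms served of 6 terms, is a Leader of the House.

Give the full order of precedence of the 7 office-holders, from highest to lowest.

By parliamentary office: Greco (Speaker); then Brennan, Haddad, Obi, Amari, Achebe and Osei (Leader of the House).
Among Brennan, Haddad, Obi, Amari, Achebe and Osei, by terms served (lower first): Brennan (1 term) before Haddad (2 terms) before Obi (5 terms) before Amari (6 terms) before Achebe (8 terms) before Osei (11 terms).
Full order: Greco, Brennan, Haddad, Obi, Amari, Achebe, Osei.

Greco, Brennan, Haddad, Obi, Amari, Achebe, Osei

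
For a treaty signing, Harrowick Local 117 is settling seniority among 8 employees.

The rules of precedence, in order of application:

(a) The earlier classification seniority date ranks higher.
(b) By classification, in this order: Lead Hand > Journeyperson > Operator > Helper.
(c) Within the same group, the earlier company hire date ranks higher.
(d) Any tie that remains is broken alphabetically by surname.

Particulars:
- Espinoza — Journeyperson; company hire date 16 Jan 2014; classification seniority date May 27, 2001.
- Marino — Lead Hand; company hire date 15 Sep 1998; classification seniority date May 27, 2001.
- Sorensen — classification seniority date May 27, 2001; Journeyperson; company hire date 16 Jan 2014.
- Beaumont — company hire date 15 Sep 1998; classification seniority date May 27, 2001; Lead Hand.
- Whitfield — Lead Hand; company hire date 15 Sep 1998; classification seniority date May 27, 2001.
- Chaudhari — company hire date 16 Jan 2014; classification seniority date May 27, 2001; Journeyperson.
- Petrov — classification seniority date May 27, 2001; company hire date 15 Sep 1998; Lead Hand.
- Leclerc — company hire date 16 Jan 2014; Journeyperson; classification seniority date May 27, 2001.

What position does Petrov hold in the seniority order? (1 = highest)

3

By classification seniority date (earlier first): Beaumont, Marino, Petrov, Whitfield, Chaudhari, Espinoza, Leclerc and Sorensen (each May 27, 2001).
Among Beaumont, Marino, Petrov, Whitfield, Chaudhari, Espinoza, Leclerc and Sorensen, by classification: Beaumont, Marino, Petrov and Whitfield (Lead Hand) before Chaudhari, Espinoza, Leclerc and Sorensen (Journeyperson).
Beaumont, Marino, Petrov and Whitfield all have company hire date 15 Sep 1998, so the next rule applies.
Among Beaumont, Marino, Petrov and Whitfield, alphabetically by surname: Beaumont before Marino before Petrov before Whitfield.
Chaudhari, Espinoza, Leclerc and Sorensen all have company hire date 16 Jan 2014, so the next rule applies.
Among Chaudhari, Espinoza, Leclerc and Sorensen, alphabetically by surname: Chaudhari before Espinoza before Leclerc before Sorensen.
Order: Beaumont, Marino, Petrov, Whitfield, Chaudhari, Espinoza, Leclerc, Sorensen. So position 3.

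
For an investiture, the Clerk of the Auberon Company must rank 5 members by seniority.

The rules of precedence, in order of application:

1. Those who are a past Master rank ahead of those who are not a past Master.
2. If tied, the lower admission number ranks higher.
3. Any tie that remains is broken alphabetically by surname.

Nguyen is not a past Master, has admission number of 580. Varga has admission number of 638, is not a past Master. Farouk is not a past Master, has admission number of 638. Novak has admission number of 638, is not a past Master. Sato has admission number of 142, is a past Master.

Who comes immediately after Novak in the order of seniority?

By the first rule: Sato (a past Master); then Nguyen, Farouk, Novak and Varga (each not a past Master).
Among Nguyen, Farouk, Novak and Varga, by admission number (lower first): Nguyen (580) before Farouk, Novak and Varga (638).
Among Farouk, Novak and Varga, alphabetically by surname: Farouk before Novak before Varga.
Order: Sato, Nguyen, Farouk, Novak, Varga.

Varga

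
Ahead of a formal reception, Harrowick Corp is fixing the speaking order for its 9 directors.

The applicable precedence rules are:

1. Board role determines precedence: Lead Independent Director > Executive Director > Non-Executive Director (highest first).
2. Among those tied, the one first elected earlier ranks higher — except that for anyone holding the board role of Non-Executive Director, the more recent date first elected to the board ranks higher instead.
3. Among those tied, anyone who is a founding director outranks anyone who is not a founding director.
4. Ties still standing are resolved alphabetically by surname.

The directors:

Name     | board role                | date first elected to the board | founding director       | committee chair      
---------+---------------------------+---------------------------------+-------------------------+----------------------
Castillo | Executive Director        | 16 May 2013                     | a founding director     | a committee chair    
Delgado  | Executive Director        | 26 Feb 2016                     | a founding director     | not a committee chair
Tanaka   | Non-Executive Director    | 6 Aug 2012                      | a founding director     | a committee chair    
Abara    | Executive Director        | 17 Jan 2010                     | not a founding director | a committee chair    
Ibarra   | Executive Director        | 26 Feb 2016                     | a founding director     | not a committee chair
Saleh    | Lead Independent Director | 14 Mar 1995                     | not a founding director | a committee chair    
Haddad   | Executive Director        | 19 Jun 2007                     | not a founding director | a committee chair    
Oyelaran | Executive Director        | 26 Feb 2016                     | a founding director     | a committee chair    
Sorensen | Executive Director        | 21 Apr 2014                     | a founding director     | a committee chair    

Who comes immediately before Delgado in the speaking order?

By board role: Saleh (Lead Independent Director); then Haddad, Abara, Castillo, Sorensen, Delgado, Ibarra and Oyelaran (Executive Director); then Tanaka (Non-Executive Director).
Among Haddad, Abara, Castillo, Sorensen, Delgado, Ibarra and Oyelaran, by date first elected to the board (earlier first): Haddad (19 Jun 2007) before Abara (17 Jan 2010) before Castillo (16 May 2013) before Sorensen (21 Apr 2014) before Delgado, Ibarra and Oyelaran (26 Feb 2016).
Delgado, Ibarra and Oyelaran are each a founding director, so the next rule applies.
Among Delgado, Ibarra and Oyelaran, alphabetically by surname: Delgado before Ibarra before Oyelaran.
Order: Saleh, Haddad, Abara, Castillo, Sorensen, Delgado, Ibarra, Oyelaran, Tanaka.

Sorensen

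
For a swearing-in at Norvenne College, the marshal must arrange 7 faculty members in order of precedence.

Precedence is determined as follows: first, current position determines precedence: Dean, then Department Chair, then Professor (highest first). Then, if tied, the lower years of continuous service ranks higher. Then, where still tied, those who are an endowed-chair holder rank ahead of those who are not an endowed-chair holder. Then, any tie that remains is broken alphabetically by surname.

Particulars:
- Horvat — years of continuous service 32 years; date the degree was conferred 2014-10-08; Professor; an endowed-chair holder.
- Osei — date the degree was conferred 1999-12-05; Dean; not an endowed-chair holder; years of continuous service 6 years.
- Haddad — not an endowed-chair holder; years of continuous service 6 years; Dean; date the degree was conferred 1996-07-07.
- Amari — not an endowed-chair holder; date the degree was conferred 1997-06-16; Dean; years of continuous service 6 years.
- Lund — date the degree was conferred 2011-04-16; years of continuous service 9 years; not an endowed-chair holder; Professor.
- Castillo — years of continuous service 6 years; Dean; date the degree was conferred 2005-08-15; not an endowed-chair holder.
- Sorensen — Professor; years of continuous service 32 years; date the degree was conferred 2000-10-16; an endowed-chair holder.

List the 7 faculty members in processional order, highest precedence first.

Amari, Castillo, Haddad, Osei, Lund, Horvat, Sorensen

By current position: Amari, Castillo, Haddad and Osei (Dean); then Lund, Horvat and Sorensen (Professor).
Amari, Castillo, Haddad and Osei all have years of continuous service 6 years, so the next rule applies.
Amari, Castillo, Haddad and Osei are each not an endowed-chair holder, so the next rule applies.
Among Amari, Castillo, Haddad and Osei, alphabetically by surname: Amari before Castillo before Haddad before Osei.
Among Lund, Horvat and Sorensen, by years of continuous service (lower first): Lund (9 years) before Horvat and Sorensen (32 years).
Horvat and Sorensen are each an endowed-chair holder, so the next rule applies.
Among Horvat and Sorensen, alphabetically by surname: Horvat before Sorensen.
Full order: Amari, Castillo, Haddad, Osei, Lund, Horvat, Sorensen.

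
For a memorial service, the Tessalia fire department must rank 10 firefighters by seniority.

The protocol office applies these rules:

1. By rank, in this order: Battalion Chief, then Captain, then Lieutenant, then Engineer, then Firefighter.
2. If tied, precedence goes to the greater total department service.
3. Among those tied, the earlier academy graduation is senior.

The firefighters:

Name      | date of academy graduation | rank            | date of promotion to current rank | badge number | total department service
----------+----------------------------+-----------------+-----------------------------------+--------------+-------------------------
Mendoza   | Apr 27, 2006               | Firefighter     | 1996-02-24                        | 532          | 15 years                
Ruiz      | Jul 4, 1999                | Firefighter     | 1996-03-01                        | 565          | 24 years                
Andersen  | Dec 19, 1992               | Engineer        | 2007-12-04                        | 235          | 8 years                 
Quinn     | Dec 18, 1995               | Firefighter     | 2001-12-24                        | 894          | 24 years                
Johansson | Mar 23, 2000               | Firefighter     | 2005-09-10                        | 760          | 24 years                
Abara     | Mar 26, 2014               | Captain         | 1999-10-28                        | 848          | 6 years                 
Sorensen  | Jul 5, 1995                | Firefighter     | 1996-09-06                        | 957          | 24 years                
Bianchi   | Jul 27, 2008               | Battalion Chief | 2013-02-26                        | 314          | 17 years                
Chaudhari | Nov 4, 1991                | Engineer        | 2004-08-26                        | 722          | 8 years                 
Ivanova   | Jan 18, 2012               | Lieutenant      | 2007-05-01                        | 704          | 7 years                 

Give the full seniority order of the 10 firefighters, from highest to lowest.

Bianchi, Abara, Ivanova, Chaudhari, Andersen, Sorensen, Quinn, Ruiz, Johansson, Mendoza

By rank: Bianchi (Battalion Chief); then Abara (Captain); then Ivanova (Lieutenant); then Chaudhari and Andersen (Engineer); then Sorensen, Quinn, Ruiz, Johansson and Mendoza (Firefighter).
Chaudhari and Andersen both have total department service 8 years, so the next rule applies.
Among Chaudhari and Andersen, by date of academy graduation (earlier first): Chaudhari (Nov 4, 1991) before Andersen (Dec 19, 1992).
Among Sorensen, Quinn, Ruiz, Johansson and Mendoza, by total department service (higher first): Sorensen, Quinn, Ruiz and Johansson (24 years) before Mendoza (15 years).
Among Sorensen, Quinn, Ruiz and Johansson, by date of academy graduation (earlier first): Sorensen (Jul 5, 1995) before Quinn (Dec 18, 1995) before Ruiz (Jul 4, 1999) before Johansson (Mar 23, 2000).
Full order: Bianchi, Abara, Ivanova, Chaudhari, Andersen, Sorensen, Quinn, Ruiz, Johansson, Mendoza.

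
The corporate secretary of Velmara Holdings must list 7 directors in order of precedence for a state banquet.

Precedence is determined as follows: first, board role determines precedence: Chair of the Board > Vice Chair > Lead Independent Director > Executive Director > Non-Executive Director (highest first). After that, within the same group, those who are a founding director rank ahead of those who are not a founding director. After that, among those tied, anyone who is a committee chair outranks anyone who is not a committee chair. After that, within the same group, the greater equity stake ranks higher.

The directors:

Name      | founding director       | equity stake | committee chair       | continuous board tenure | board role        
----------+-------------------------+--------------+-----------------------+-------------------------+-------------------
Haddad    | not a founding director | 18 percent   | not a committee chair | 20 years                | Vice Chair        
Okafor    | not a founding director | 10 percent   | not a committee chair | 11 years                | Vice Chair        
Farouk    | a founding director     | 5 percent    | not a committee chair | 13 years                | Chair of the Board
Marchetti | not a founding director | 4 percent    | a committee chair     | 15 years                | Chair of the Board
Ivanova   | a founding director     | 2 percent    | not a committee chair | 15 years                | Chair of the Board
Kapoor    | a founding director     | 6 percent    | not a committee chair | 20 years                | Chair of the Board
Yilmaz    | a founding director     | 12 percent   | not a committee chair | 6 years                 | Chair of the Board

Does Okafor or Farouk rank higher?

Farouk

By board role: Yilmaz, Kapoor, Farouk, Ivanova and Marchetti (Chair of the Board); then Haddad and Okafor (Vice Chair).
Among Yilmaz, Kapoor, Farouk, Ivanova and Marchetti, a founding director before not a founding director: Yilmaz, Kapoor, Farouk and Ivanova (a founding director) before Marchetti (not a founding director).
Yilmaz, Kapoor, Farouk and Ivanova are each not a committee chair, so the next rule applies.
Among Yilmaz, Kapoor, Farouk and Ivanova, by equity stake (higher first): Yilmaz (12 percent) before Kapoor (6 percent) before Farouk (5 percent) before Ivanova (2 percent).
Haddad and Okafor are each not a founding director, so the next rule applies.
Haddad and Okafor are each not a committee chair, so the next rule applies.
Among Haddad and Okafor, by equity stake (higher first): Haddad (18 percent) before Okafor (10 percent).
So Farouk takes precedence.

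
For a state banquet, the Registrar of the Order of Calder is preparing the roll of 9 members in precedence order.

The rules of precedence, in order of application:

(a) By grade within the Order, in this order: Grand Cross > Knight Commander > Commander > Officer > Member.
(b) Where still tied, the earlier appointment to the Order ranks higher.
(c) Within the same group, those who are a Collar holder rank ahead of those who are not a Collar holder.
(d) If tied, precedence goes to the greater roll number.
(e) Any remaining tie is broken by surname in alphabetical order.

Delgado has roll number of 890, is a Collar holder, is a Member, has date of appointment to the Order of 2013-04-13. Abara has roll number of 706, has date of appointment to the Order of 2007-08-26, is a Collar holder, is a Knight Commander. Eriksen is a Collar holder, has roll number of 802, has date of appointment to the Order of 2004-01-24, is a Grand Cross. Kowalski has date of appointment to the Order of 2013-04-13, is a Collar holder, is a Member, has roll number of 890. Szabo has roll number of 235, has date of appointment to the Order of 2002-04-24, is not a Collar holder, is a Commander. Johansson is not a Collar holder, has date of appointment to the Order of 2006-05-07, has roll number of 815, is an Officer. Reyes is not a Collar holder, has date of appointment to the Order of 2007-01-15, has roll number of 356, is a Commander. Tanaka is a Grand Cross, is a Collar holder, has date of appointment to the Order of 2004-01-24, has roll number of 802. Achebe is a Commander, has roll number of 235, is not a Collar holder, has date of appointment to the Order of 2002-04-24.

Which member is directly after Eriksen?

Tanaka

By grade within the Order: Eriksen and Tanaka (Grand Cross); then Abara (Knight Commander); then Achebe, Szabo and Reyes (Commander); then Johansson (Officer); then Delgado and Kowalski (Member).
Eriksen and Tanaka both have date of appointment to the Order 2004-01-24, so the next rule applies.
Eriksen and Tanaka are each a Collar holder, so the next rule applies.
Eriksen and Tanaka both have roll number 802, so the next rule applies.
Among Eriksen and Tanaka, alphabetically by surname: Eriksen before Tanaka.
Among Achebe, Szabo and Reyes, by date of appointment to the Order (earlier first): Achebe and Szabo (2002-04-24) before Reyes (2007-01-15).
Achebe and Szabo are each not a Collar holder, so the next rule applies.
Achebe and Szabo both have roll number 235, so the next rule applies.
Among Achebe and Szabo, alphabetically by surname: Achebe before Szabo.
Delgado and Kowalski both have date of appointment to the Order 2013-04-13, so the next rule applies.
Delgado and Kowalski are each a Collar holder, so the next rule applies.
Delgado and Kowalski both have roll number 890, so the next rule applies.
Among Delgado and Kowalski, alphabetically by surname: Delgado before Kowalski.
Order: Eriksen, Tanaka, Abara, Achebe, Szabo, Reyes, Johansson, Delgado, Kowalski.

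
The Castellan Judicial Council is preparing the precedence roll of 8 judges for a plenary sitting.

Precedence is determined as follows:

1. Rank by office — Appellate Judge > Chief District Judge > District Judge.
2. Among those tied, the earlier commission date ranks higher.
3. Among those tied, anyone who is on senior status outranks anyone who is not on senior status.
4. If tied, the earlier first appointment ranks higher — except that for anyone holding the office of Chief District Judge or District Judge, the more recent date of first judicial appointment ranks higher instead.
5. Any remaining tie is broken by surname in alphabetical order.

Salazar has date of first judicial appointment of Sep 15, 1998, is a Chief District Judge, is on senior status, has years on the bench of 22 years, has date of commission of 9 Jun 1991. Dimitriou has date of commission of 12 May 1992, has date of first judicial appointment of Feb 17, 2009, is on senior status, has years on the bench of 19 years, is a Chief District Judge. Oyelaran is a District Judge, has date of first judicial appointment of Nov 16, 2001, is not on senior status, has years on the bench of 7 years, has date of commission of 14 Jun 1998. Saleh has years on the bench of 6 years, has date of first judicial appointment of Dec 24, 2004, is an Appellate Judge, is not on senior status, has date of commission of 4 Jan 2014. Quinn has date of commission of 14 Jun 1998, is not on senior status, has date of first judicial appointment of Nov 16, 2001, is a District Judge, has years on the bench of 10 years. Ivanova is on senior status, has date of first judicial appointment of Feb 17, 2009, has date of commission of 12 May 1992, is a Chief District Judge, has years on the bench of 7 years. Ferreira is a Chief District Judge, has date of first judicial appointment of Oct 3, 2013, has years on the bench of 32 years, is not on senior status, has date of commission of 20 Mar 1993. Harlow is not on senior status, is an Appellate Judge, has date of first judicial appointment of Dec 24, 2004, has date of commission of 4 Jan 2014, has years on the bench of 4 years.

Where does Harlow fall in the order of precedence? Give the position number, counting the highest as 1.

1

By office: Harlow and Saleh (Appellate Judge); then Salazar, Dimitriou, Ivanova and Ferreira (Chief District Judge); then Oyelaran and Quinn (District Judge).
Harlow and Saleh both have date of commission 4 Jan 2014, so the next rule applies.
Harlow and Saleh are each not on senior status, so the next rule applies.
Harlow and Saleh both have date of first judicial appointment Dec 24, 2004, so the next rule applies.
Among Harlow and Saleh, alphabetically by surname: Harlow before Saleh.
Among Salazar, Dimitriou, Ivanova and Ferreira, by date of commission (earlier first): Salazar (9 Jun 1991) before Dimitriou and Ivanova (12 May 1992) before Ferreira (20 Mar 1993).
Dimitriou and Ivanova are each on senior status, so the next rule applies.
Dimitriou and Ivanova both have date of first judicial appointment Feb 17, 2009, so the next rule applies.
Among Dimitriou and Ivanova, alphabetically by surname: Dimitriou before Ivanova.
Oyelaran and Quinn both have date of commission 14 Jun 1998, so the next rule applies.
Oyelaran and Quinn are each not on senior status, so the next rule applies.
Oyelaran and Quinn both have date of first judicial appointment Nov 16, 2001, so the next rule applies.
Among Oyelaran and Quinn, alphabetically by surname: Oyelaran before Quinn.
Order: Harlow, Saleh, Salazar, Dimitriou, Ivanova, Ferreira, Oyelaran, Quinn. So position 1.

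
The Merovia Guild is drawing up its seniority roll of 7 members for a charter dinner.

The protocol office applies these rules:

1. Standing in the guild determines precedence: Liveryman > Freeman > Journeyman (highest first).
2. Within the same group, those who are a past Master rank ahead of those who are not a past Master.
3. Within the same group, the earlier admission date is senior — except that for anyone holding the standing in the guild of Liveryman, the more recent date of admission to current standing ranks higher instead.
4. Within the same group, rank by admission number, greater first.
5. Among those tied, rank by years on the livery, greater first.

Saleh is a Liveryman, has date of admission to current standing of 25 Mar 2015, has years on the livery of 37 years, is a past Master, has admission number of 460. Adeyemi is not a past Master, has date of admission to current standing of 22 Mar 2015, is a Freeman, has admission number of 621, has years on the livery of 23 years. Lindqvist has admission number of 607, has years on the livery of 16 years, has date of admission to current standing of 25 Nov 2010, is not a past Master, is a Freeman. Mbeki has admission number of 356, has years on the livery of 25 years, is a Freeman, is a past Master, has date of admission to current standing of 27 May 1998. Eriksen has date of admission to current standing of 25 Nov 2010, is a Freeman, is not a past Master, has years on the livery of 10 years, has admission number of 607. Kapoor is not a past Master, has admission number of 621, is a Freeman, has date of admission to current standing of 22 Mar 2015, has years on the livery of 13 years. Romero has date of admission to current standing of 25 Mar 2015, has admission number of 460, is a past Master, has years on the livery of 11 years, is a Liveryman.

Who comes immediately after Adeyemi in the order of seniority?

Kapoor

By standing in the guild: Saleh and Romero (Liveryman); then Mbeki, Lindqvist, Eriksen, Adeyemi and Kapoor (Freeman).
Saleh and Romero are each a past Master, so the next rule applies.
Saleh and Romero both have date of admission to current standing 25 Mar 2015, so the next rule applies.
Saleh and Romero both have admission number 460, so the next rule applies.
Among Saleh and Romero, by years on the livery (higher first): Saleh (37 years) before Romero (11 years).
Among Mbeki, Lindqvist, Eriksen, Adeyemi and Kapoor, a past Master before not a past Master: Mbeki (a past Master) before Lindqvist, Eriksen, Adeyemi and Kapoor (not a past Master).
Among Lindqvist, Eriksen, Adeyemi and Kapoor, by date of admission to current standing (earlier first): Lindqvist and Eriksen (25 Nov 2010) before Adeyemi and Kapoor (22 Mar 2015).
Lindqvist and Eriksen both have admission number 607, so the next rule applies.
Among Lindqvist and Eriksen, by years on the livery (higher first): Lindqvist (16 years) before Eriksen (10 years).
Adeyemi and Kapoor both have admission number 621, so the next rule applies.
Among Adeyemi and Kapoor, by years on the livery (higher first): Adeyemi (23 years) before Kapoor (13 years).
Order: Saleh, Romero, Mbeki, Lindqvist, Eriksen, Adeyemi, Kapoor.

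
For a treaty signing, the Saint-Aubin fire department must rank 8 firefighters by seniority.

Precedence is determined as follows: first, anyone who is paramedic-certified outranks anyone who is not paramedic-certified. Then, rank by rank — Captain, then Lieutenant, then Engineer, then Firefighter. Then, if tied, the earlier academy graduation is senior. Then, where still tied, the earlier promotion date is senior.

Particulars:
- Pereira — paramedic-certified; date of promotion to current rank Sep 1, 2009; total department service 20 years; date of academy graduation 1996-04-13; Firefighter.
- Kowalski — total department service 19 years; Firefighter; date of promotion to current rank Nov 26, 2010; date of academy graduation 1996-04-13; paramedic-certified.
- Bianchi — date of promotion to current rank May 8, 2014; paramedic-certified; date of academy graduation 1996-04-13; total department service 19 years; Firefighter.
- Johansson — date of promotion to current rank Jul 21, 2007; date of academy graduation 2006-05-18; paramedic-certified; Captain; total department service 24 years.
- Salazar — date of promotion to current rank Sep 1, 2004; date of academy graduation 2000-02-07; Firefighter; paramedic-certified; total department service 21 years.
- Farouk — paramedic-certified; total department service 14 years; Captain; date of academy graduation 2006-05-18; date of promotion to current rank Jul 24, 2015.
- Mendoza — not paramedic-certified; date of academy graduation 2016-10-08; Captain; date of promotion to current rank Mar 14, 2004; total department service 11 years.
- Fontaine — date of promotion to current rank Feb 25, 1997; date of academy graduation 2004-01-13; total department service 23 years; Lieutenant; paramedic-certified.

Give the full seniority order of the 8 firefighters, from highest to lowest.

By the first rule: Johansson, Farouk, Fontaine, Pereira, Kowalski, Bianchi and Salazar (each paramedic-certified); then Mendoza (not paramedic-certified).
Among Johansson, Farouk, Fontaine, Pereira, Kowalski, Bianchi and Salazar, by rank: Johansson and Farouk (Captain) before Fontaine (Lieutenant) before Pereira, Kowalski, Bianchi and Salazar (Firefighter).
Johansson and Farouk both have date of academy graduation 2006-05-18, so the next rule applies.
Among Johansson and Farouk, by date of promotion to current rank (earlier first): Johansson (Jul 21, 2007) before Farouk (Jul 24, 2015).
Among Pereira, Kowalski, Bianchi and Salazar, by date of academy graduation (earlier first): Pereira, Kowalski and Bianchi (1996-04-13) before Salazar (2000-02-07).
Among Pereira, Kowalski and Bianchi, by date of promotion to current rank (earlier first): Pereira (Sep 1, 2009) before Kowalski (Nov 26, 2010) before Bianchi (May 8, 2014).
Full order: Johansson, Farouk, Fontaine, Pereira, Kowalski, Bianchi, Salazar, Mendoza.

Johansson, Farouk, Fontaine, Pereira, Kowalski, Bianchi, Salazar, Mendoza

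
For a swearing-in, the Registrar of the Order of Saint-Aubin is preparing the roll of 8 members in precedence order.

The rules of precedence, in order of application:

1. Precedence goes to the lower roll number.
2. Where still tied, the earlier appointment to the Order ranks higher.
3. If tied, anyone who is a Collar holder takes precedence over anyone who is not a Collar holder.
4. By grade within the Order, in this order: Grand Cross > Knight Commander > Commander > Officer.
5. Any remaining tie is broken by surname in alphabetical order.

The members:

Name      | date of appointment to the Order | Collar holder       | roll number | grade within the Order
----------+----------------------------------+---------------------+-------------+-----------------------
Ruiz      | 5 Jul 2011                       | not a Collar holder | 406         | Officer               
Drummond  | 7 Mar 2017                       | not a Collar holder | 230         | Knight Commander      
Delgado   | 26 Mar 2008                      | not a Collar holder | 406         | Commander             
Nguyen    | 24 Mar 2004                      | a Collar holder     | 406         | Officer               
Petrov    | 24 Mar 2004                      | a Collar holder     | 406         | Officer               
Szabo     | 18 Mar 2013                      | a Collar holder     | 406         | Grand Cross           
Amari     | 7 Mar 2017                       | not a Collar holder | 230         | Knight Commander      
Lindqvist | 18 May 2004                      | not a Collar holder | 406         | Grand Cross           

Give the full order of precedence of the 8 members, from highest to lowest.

By roll number (lower first): Amari and Drummond (both 230); then Nguyen, Petrov, Lindqvist, Delgado, Ruiz and Szabo (each 406).
Amari and Drummond both have date of appointment to the Order 7 Mar 2017, so the next rule applies.
Amari and Drummond are each not a Collar holder, so the next rule applies.
Amari and Drummond are each Knight Commander, so the next rule applies.
Among Amari and Drummond, alphabetically by surname: Amari before Drummond.
Among Nguyen, Petrov, Lindqvist, Delgado, Ruiz and Szabo, by date of appointment to the Order (earlier first): Nguyen and Petrov (24 Mar 2004) before Lindqvist (18 May 2004) before Delgado (26 Mar 2008) before Ruiz (5 Jul 2011) before Szabo (18 Mar 2013).
Nguyen and Petrov are each a Collar holder, so the next rule applies.
Nguyen and Petrov are each Officer, so the next rule applies.
Among Nguyen and Petrov, alphabetically by surname: Nguyen before Petrov.
Full order: Amari, Drummond, Nguyen, Petrov, Lindqvist, Delgado, Ruiz, Szabo.

Amari, Drummond, Nguyen, Petrov, Lindqvist, Delgado, Ruiz, Szabo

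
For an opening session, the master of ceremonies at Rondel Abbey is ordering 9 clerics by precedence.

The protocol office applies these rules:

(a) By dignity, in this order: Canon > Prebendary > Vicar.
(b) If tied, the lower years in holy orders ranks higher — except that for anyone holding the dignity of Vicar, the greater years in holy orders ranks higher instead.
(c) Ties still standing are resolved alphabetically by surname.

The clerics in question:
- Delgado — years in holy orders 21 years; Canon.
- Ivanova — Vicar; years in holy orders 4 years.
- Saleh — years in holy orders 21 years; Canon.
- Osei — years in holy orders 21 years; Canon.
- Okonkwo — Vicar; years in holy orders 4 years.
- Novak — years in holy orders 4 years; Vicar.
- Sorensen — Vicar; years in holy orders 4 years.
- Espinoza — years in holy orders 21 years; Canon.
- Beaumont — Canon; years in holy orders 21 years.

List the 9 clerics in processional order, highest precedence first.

By dignity: Beaumont, Delgado, Espinoza, Osei and Saleh (Canon); then Ivanova, Novak, Okonkwo and Sorensen (Vicar).
Beaumont, Delgado, Espinoza, Osei and Saleh all have years in holy orders 21 years, so the next rule applies.
Among Beaumont, Delgado, Espinoza, Osei and Saleh, alphabetically by surname: Beaumont before Delgado before Espinoza before Osei before Saleh.
Ivanova, Novak, Okonkwo and Sorensen all have years in holy orders 4 years, so the next rule applies.
Among Ivanova, Novak, Okonkwo and Sorensen, alphabetically by surname: Ivanova before Novak before Okonkwo before Sorensen.
Full order: Beaumont, Delgado, Espinoza, Osei, Saleh, Ivanova, Novak, Okonkwo, Sorensen.

Beaumont, Delgado, Espinoza, Osei, Saleh, Ivanova, Novak, Okonkwo, Sorensen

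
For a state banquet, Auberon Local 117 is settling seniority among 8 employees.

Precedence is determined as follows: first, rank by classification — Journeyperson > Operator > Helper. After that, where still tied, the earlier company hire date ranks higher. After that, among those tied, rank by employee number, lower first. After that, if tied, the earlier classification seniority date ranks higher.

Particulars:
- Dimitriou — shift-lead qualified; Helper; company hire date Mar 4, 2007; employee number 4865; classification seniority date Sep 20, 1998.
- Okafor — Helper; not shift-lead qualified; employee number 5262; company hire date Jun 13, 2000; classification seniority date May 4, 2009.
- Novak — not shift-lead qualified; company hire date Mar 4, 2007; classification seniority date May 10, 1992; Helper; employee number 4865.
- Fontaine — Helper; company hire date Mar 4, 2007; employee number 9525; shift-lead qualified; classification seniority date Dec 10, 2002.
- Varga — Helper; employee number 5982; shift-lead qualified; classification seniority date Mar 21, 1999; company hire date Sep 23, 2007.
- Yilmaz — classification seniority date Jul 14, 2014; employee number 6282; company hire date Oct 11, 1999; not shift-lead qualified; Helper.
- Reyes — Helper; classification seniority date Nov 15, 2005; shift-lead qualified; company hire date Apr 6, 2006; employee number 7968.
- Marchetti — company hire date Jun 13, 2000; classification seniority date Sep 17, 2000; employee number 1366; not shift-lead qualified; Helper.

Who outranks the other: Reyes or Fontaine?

By classification: Yilmaz, Marchetti, Okafor, Reyes, Novak, Dimitriou, Fontaine and Varga (Helper).
Among Yilmaz, Marchetti, Okafor, Reyes, Novak, Dimitriou, Fontaine and Varga, by company hire date (earlier first): Yilmaz (Oct 11, 1999) before Marchetti and Okafor (Jun 13, 2000) before Reyes (Apr 6, 2006) before Novak, Dimitriou and Fontaine (Mar 4, 2007) before Varga (Sep 23, 2007).
Among Marchetti and Okafor, by employee number (lower first): Marchetti (1366) before Okafor (5262).
Among Novak, Dimitriou and Fontaine, by employee number (lower first): Novak and Dimitriou (4865) before Fontaine (9525).
Among Novak and Dimitriou, by classification seniority date (earlier first): Novak (May 10, 1992) before Dimitriou (Sep 20, 1998).
So Reyes takes precedence.

Reyes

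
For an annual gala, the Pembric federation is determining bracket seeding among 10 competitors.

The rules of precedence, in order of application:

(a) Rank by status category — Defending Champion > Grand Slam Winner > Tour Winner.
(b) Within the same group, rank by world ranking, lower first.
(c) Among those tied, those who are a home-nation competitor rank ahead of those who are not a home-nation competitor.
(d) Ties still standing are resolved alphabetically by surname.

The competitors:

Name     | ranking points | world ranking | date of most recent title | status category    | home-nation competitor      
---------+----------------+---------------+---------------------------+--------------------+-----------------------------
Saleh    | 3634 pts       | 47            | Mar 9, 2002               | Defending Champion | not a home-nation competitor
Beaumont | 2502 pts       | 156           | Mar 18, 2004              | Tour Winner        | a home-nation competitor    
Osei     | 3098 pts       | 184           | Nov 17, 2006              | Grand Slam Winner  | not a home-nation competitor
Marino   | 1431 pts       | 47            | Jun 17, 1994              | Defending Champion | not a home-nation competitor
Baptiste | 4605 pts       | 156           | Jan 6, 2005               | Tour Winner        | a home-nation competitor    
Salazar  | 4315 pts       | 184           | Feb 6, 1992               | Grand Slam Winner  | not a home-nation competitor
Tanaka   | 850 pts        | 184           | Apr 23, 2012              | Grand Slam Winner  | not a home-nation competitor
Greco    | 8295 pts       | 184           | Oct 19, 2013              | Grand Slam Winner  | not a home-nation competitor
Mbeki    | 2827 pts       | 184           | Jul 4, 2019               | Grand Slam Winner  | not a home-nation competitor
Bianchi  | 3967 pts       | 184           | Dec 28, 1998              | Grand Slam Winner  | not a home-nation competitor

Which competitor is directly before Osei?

Mbeki

By status category: Marino and Saleh (Defending Champion); then Bianchi, Greco, Mbeki, Osei, Salazar and Tanaka (Grand Slam Winner); then Baptiste and Beaumont (Tour Winner).
Marino and Saleh both have world ranking 47, so the next rule applies.
Marino and Saleh are each not a home-nation competitor, so the next rule applies.
Among Marino and Saleh, alphabetically by surname: Marino before Saleh.
Bianchi, Greco, Mbeki, Osei, Salazar and Tanaka all have world ranking 184, so the next rule applies.
Bianchi, Greco, Mbeki, Osei, Salazar and Tanaka are each not a home-nation competitor, so the next rule applies.
Among Bianchi, Greco, Mbeki, Osei, Salazar and Tanaka, alphabetically by surname: Bianchi before Greco before Mbeki before Osei before Salazar before Tanaka.
Baptiste and Beaumont both have world ranking 156, so the next rule applies.
Baptiste and Beaumont are each a home-nation competitor, so the next rule applies.
Among Baptiste and Beaumont, alphabetically by surname: Baptiste before Beaumont.
Order: Marino, Saleh, Bianchi, Greco, Mbeki, Osei, Salazar, Tanaka, Baptiste, Beaumont.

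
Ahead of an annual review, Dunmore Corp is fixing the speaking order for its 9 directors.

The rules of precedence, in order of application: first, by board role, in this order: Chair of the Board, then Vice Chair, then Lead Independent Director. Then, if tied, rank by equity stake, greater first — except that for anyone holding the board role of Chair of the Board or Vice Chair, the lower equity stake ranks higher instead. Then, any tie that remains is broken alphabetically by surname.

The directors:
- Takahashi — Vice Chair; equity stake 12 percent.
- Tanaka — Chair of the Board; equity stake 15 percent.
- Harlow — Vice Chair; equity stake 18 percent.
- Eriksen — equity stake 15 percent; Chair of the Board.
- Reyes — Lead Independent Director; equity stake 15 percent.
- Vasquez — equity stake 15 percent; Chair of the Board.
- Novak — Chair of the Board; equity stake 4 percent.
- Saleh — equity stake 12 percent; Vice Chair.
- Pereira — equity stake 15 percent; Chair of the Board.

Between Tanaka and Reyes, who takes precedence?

By board role: Novak, Eriksen, Pereira, Tanaka and Vasquez (Chair of the Board); then Saleh, Takahashi and Harlow (Vice Chair); then Reyes (Lead Independent Director).
Among Novak, Eriksen, Pereira, Tanaka and Vasquez, by equity stake (lower first) (reversed rule for this group): Novak (4 percent) before Eriksen, Pereira, Tanaka and Vasquez (15 percent).
Among Eriksen, Pereira, Tanaka and Vasquez, alphabetically by surname: Eriksen before Pereira before Tanaka before Vasquez.
Among Saleh, Takahashi and Harlow, by equity stake (lower first) (reversed rule for this group): Saleh and Takahashi (12 percent) before Harlow (18 percent).
Among Saleh and Takahashi, alphabetically by surname: Saleh before Takahashi.
So Tanaka takes precedence.

Tanaka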